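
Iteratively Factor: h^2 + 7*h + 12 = (h + 4)*(h + 3)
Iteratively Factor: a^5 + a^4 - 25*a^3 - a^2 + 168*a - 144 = (a - 3)*(a^4 + 4*a^3 - 13*a^2 - 40*a + 48) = (a - 3)*(a + 4)*(a^3 - 13*a + 12) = (a - 3)^2*(a + 4)*(a^2 + 3*a - 4) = (a - 3)^2*(a + 4)^2*(a - 1)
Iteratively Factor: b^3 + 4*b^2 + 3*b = (b)*(b^2 + 4*b + 3) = b*(b + 3)*(b + 1)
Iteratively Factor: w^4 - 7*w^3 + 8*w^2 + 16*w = (w - 4)*(w^3 - 3*w^2 - 4*w) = (w - 4)*(w + 1)*(w^2 - 4*w) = (w - 4)^2*(w + 1)*(w)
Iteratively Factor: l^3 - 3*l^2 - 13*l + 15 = (l - 1)*(l^2 - 2*l - 15) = (l - 5)*(l - 1)*(l + 3)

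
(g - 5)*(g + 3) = g^2 - 2*g - 15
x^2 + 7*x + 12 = (x + 3)*(x + 4)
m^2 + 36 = (m - 6*I)*(m + 6*I)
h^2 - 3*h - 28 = (h - 7)*(h + 4)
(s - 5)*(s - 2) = s^2 - 7*s + 10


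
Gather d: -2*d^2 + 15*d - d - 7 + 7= -2*d^2 + 14*d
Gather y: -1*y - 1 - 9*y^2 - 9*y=-9*y^2 - 10*y - 1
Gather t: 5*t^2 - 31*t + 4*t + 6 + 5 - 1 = 5*t^2 - 27*t + 10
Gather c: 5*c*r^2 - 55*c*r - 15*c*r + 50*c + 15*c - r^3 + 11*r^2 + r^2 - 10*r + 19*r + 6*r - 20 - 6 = c*(5*r^2 - 70*r + 65) - r^3 + 12*r^2 + 15*r - 26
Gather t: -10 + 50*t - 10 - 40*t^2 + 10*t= -40*t^2 + 60*t - 20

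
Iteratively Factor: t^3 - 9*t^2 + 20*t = (t)*(t^2 - 9*t + 20) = t*(t - 5)*(t - 4)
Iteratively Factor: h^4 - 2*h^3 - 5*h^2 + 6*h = (h - 1)*(h^3 - h^2 - 6*h) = (h - 1)*(h + 2)*(h^2 - 3*h) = h*(h - 1)*(h + 2)*(h - 3)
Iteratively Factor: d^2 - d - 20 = (d + 4)*(d - 5)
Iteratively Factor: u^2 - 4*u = (u)*(u - 4)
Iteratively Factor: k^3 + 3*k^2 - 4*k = (k - 1)*(k^2 + 4*k) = (k - 1)*(k + 4)*(k)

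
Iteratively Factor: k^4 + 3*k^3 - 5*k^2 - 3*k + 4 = (k - 1)*(k^3 + 4*k^2 - k - 4) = (k - 1)*(k + 1)*(k^2 + 3*k - 4) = (k - 1)^2*(k + 1)*(k + 4)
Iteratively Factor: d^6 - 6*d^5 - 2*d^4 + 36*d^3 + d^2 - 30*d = (d + 1)*(d^5 - 7*d^4 + 5*d^3 + 31*d^2 - 30*d) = (d + 1)*(d + 2)*(d^4 - 9*d^3 + 23*d^2 - 15*d) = d*(d + 1)*(d + 2)*(d^3 - 9*d^2 + 23*d - 15) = d*(d - 5)*(d + 1)*(d + 2)*(d^2 - 4*d + 3) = d*(d - 5)*(d - 1)*(d + 1)*(d + 2)*(d - 3)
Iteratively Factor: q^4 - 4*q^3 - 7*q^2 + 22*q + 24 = (q - 3)*(q^3 - q^2 - 10*q - 8) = (q - 3)*(q + 2)*(q^2 - 3*q - 4) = (q - 4)*(q - 3)*(q + 2)*(q + 1)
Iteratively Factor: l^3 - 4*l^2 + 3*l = (l - 1)*(l^2 - 3*l) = l*(l - 1)*(l - 3)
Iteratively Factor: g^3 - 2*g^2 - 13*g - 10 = (g - 5)*(g^2 + 3*g + 2) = (g - 5)*(g + 2)*(g + 1)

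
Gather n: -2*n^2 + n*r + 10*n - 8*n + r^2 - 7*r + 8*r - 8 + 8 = -2*n^2 + n*(r + 2) + r^2 + r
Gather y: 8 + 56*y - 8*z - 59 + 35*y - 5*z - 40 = 91*y - 13*z - 91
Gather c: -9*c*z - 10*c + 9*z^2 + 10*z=c*(-9*z - 10) + 9*z^2 + 10*z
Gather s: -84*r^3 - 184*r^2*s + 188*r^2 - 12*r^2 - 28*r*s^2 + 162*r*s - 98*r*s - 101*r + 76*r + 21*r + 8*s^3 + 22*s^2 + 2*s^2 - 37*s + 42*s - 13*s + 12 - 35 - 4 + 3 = -84*r^3 + 176*r^2 - 4*r + 8*s^3 + s^2*(24 - 28*r) + s*(-184*r^2 + 64*r - 8) - 24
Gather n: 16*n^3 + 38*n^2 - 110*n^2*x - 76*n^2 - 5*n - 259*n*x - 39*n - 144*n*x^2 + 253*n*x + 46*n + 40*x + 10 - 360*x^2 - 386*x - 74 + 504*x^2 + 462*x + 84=16*n^3 + n^2*(-110*x - 38) + n*(-144*x^2 - 6*x + 2) + 144*x^2 + 116*x + 20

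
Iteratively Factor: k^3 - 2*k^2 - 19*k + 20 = (k - 1)*(k^2 - k - 20) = (k - 5)*(k - 1)*(k + 4)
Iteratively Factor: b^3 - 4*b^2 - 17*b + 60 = (b - 5)*(b^2 + b - 12) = (b - 5)*(b - 3)*(b + 4)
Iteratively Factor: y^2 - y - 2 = (y - 2)*(y + 1)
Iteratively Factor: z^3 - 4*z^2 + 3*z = (z - 3)*(z^2 - z) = z*(z - 3)*(z - 1)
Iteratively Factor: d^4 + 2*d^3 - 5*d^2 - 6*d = (d + 1)*(d^3 + d^2 - 6*d) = (d - 2)*(d + 1)*(d^2 + 3*d) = d*(d - 2)*(d + 1)*(d + 3)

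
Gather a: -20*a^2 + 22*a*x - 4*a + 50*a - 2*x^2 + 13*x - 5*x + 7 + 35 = -20*a^2 + a*(22*x + 46) - 2*x^2 + 8*x + 42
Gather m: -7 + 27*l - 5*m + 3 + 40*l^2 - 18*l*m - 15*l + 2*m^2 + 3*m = 40*l^2 + 12*l + 2*m^2 + m*(-18*l - 2) - 4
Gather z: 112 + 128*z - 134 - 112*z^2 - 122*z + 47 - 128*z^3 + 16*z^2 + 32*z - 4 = -128*z^3 - 96*z^2 + 38*z + 21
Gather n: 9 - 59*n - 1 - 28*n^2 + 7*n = -28*n^2 - 52*n + 8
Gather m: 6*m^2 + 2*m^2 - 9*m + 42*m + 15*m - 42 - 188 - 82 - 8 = 8*m^2 + 48*m - 320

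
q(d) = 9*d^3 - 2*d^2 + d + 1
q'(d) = 27*d^2 - 4*d + 1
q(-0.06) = 0.93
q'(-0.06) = 1.34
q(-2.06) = -88.22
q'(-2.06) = 123.82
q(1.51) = 28.94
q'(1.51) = 56.52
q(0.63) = 3.09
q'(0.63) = 9.20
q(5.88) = 1767.41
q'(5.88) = 910.99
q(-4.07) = -642.97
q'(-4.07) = 464.53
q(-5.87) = -1894.14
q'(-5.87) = 954.82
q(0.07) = 1.06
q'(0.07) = 0.85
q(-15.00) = -30839.00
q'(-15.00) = 6136.00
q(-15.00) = -30839.00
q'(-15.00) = 6136.00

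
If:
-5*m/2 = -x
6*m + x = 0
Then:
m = 0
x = 0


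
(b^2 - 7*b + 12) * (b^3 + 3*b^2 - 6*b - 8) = b^5 - 4*b^4 - 15*b^3 + 70*b^2 - 16*b - 96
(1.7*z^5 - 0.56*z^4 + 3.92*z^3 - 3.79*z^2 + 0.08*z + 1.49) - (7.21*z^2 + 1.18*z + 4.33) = 1.7*z^5 - 0.56*z^4 + 3.92*z^3 - 11.0*z^2 - 1.1*z - 2.84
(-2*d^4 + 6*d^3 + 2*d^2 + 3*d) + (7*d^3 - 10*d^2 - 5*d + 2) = -2*d^4 + 13*d^3 - 8*d^2 - 2*d + 2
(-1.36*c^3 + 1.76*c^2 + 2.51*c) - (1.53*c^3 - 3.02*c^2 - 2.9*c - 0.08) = -2.89*c^3 + 4.78*c^2 + 5.41*c + 0.08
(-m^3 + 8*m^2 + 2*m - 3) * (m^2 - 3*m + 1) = -m^5 + 11*m^4 - 23*m^3 - m^2 + 11*m - 3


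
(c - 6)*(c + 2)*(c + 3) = c^3 - c^2 - 24*c - 36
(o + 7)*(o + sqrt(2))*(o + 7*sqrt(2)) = o^3 + 7*o^2 + 8*sqrt(2)*o^2 + 14*o + 56*sqrt(2)*o + 98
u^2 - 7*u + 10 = (u - 5)*(u - 2)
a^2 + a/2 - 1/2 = (a - 1/2)*(a + 1)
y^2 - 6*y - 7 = (y - 7)*(y + 1)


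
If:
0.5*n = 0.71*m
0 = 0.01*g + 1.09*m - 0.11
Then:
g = 11.0 - 76.7605633802817*n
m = 0.704225352112676*n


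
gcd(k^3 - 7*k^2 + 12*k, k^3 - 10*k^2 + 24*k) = k^2 - 4*k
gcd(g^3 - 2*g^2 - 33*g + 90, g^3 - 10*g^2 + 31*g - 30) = g^2 - 8*g + 15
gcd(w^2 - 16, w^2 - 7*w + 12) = w - 4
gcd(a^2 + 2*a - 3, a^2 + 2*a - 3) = a^2 + 2*a - 3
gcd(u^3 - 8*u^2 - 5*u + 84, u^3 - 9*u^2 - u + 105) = u^2 - 4*u - 21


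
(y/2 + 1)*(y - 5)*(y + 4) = y^3/2 + y^2/2 - 11*y - 20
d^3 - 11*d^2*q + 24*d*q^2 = d*(d - 8*q)*(d - 3*q)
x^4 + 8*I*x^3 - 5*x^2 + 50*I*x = x*(x - 2*I)*(x + 5*I)^2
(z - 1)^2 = z^2 - 2*z + 1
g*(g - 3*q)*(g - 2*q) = g^3 - 5*g^2*q + 6*g*q^2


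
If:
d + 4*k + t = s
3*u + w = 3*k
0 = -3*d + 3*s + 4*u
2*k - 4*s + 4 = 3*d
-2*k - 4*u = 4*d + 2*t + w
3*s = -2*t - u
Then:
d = 44/339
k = 212/339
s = 412/339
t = -160/113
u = -92/113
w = 488/113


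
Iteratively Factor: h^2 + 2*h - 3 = (h + 3)*(h - 1)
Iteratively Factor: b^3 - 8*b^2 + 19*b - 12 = (b - 4)*(b^2 - 4*b + 3) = (b - 4)*(b - 3)*(b - 1)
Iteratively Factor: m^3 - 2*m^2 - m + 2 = (m - 2)*(m^2 - 1) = (m - 2)*(m + 1)*(m - 1)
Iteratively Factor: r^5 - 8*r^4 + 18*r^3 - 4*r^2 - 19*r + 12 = (r + 1)*(r^4 - 9*r^3 + 27*r^2 - 31*r + 12) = (r - 1)*(r + 1)*(r^3 - 8*r^2 + 19*r - 12) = (r - 4)*(r - 1)*(r + 1)*(r^2 - 4*r + 3) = (r - 4)*(r - 1)^2*(r + 1)*(r - 3)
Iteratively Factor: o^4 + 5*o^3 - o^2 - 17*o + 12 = (o - 1)*(o^3 + 6*o^2 + 5*o - 12) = (o - 1)*(o + 4)*(o^2 + 2*o - 3) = (o - 1)^2*(o + 4)*(o + 3)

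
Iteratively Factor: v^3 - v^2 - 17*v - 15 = (v - 5)*(v^2 + 4*v + 3) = (v - 5)*(v + 3)*(v + 1)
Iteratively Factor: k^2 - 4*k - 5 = (k - 5)*(k + 1)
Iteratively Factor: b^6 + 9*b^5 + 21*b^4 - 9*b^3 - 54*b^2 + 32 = (b + 4)*(b^5 + 5*b^4 + b^3 - 13*b^2 - 2*b + 8) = (b - 1)*(b + 4)*(b^4 + 6*b^3 + 7*b^2 - 6*b - 8) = (b - 1)*(b + 4)^2*(b^3 + 2*b^2 - b - 2) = (b - 1)^2*(b + 4)^2*(b^2 + 3*b + 2) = (b - 1)^2*(b + 2)*(b + 4)^2*(b + 1)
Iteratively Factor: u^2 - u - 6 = (u + 2)*(u - 3)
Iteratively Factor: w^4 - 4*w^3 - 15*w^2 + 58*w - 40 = (w + 4)*(w^3 - 8*w^2 + 17*w - 10) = (w - 1)*(w + 4)*(w^2 - 7*w + 10) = (w - 2)*(w - 1)*(w + 4)*(w - 5)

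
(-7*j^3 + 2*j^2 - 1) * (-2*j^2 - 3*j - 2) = 14*j^5 + 17*j^4 + 8*j^3 - 2*j^2 + 3*j + 2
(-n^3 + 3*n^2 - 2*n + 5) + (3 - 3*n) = -n^3 + 3*n^2 - 5*n + 8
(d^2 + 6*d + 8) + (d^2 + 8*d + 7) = 2*d^2 + 14*d + 15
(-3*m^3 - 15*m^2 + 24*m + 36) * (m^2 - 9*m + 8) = -3*m^5 + 12*m^4 + 135*m^3 - 300*m^2 - 132*m + 288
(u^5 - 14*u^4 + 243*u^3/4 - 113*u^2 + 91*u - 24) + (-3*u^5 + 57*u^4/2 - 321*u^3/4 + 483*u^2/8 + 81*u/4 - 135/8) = -2*u^5 + 29*u^4/2 - 39*u^3/2 - 421*u^2/8 + 445*u/4 - 327/8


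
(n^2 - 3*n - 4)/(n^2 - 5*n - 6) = (n - 4)/(n - 6)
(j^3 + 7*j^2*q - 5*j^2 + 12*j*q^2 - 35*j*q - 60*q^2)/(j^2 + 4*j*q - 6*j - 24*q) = (j^2 + 3*j*q - 5*j - 15*q)/(j - 6)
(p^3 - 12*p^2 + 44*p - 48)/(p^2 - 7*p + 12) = (p^2 - 8*p + 12)/(p - 3)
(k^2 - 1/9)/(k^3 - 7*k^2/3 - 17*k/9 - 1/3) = (3*k - 1)/(3*k^2 - 8*k - 3)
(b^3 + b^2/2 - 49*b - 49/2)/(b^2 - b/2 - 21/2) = (-2*b^3 - b^2 + 98*b + 49)/(-2*b^2 + b + 21)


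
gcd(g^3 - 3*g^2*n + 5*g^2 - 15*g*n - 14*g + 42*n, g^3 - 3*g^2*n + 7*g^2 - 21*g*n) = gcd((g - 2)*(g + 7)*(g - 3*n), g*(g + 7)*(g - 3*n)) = g^2 - 3*g*n + 7*g - 21*n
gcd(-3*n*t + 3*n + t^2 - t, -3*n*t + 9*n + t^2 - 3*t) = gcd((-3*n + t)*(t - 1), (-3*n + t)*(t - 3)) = -3*n + t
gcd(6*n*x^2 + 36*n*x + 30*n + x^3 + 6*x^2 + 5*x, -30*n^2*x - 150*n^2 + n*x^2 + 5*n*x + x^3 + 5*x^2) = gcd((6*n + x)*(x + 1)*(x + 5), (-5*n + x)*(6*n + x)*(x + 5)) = 6*n*x + 30*n + x^2 + 5*x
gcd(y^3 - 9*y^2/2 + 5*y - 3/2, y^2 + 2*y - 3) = y - 1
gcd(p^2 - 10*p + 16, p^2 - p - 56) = p - 8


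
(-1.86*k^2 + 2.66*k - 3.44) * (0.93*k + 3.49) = -1.7298*k^3 - 4.0176*k^2 + 6.0842*k - 12.0056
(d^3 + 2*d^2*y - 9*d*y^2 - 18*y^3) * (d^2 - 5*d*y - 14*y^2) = d^5 - 3*d^4*y - 33*d^3*y^2 - d^2*y^3 + 216*d*y^4 + 252*y^5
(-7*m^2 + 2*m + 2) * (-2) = 14*m^2 - 4*m - 4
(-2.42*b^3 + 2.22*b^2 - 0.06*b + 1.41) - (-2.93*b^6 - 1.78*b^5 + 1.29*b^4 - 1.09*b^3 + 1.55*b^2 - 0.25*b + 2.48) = 2.93*b^6 + 1.78*b^5 - 1.29*b^4 - 1.33*b^3 + 0.67*b^2 + 0.19*b - 1.07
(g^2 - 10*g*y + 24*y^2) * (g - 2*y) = g^3 - 12*g^2*y + 44*g*y^2 - 48*y^3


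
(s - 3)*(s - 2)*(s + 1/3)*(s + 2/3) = s^4 - 4*s^3 + 11*s^2/9 + 44*s/9 + 4/3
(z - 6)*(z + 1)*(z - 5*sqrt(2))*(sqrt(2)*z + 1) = sqrt(2)*z^4 - 9*z^3 - 5*sqrt(2)*z^3 - 11*sqrt(2)*z^2 + 45*z^2 + 25*sqrt(2)*z + 54*z + 30*sqrt(2)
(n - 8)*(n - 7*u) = n^2 - 7*n*u - 8*n + 56*u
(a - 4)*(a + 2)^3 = a^4 + 2*a^3 - 12*a^2 - 40*a - 32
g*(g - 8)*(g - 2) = g^3 - 10*g^2 + 16*g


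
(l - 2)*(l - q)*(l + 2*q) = l^3 + l^2*q - 2*l^2 - 2*l*q^2 - 2*l*q + 4*q^2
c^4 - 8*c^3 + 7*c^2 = c^2*(c - 7)*(c - 1)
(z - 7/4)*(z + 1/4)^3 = z^4 - z^3 - 9*z^2/8 - 5*z/16 - 7/256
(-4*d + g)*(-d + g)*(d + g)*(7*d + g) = 28*d^4 - 3*d^3*g - 29*d^2*g^2 + 3*d*g^3 + g^4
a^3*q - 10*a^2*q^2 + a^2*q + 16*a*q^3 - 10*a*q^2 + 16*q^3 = (a - 8*q)*(a - 2*q)*(a*q + q)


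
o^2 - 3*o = o*(o - 3)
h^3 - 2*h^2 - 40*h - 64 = (h - 8)*(h + 2)*(h + 4)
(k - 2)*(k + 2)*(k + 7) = k^3 + 7*k^2 - 4*k - 28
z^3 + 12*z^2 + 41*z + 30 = (z + 1)*(z + 5)*(z + 6)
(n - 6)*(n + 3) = n^2 - 3*n - 18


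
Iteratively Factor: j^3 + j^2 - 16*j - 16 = (j + 1)*(j^2 - 16) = (j - 4)*(j + 1)*(j + 4)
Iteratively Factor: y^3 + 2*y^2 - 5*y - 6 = (y - 2)*(y^2 + 4*y + 3) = (y - 2)*(y + 1)*(y + 3)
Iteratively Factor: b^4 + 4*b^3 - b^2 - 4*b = (b - 1)*(b^3 + 5*b^2 + 4*b) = b*(b - 1)*(b^2 + 5*b + 4) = b*(b - 1)*(b + 4)*(b + 1)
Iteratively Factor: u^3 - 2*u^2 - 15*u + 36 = (u - 3)*(u^2 + u - 12) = (u - 3)*(u + 4)*(u - 3)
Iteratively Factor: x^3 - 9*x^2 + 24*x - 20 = (x - 5)*(x^2 - 4*x + 4) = (x - 5)*(x - 2)*(x - 2)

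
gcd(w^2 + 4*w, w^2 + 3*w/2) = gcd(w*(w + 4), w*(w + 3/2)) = w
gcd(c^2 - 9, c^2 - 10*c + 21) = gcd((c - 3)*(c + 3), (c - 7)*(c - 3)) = c - 3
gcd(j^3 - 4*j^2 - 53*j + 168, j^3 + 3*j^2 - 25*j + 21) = j^2 + 4*j - 21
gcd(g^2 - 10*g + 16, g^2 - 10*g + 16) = g^2 - 10*g + 16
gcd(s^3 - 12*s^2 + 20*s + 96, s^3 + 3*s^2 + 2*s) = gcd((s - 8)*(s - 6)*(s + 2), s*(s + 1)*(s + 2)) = s + 2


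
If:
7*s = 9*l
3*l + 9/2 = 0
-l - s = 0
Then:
No Solution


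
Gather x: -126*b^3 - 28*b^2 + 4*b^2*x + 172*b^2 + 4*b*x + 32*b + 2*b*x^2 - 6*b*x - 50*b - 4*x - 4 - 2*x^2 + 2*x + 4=-126*b^3 + 144*b^2 - 18*b + x^2*(2*b - 2) + x*(4*b^2 - 2*b - 2)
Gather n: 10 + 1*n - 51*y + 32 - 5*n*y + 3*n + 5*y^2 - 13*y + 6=n*(4 - 5*y) + 5*y^2 - 64*y + 48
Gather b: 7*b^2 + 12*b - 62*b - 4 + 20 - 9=7*b^2 - 50*b + 7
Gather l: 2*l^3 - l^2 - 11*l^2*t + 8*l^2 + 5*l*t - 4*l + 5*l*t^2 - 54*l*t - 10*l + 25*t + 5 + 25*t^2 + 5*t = 2*l^3 + l^2*(7 - 11*t) + l*(5*t^2 - 49*t - 14) + 25*t^2 + 30*t + 5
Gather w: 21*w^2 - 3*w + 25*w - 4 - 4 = 21*w^2 + 22*w - 8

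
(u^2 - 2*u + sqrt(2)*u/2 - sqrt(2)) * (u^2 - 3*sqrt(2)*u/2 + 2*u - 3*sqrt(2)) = u^4 - sqrt(2)*u^3 - 11*u^2/2 + 4*sqrt(2)*u + 6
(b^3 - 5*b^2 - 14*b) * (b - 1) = b^4 - 6*b^3 - 9*b^2 + 14*b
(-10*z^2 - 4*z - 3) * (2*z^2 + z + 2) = -20*z^4 - 18*z^3 - 30*z^2 - 11*z - 6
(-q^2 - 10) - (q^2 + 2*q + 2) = -2*q^2 - 2*q - 12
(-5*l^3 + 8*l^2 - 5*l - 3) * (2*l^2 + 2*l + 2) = -10*l^5 + 6*l^4 - 4*l^3 - 16*l - 6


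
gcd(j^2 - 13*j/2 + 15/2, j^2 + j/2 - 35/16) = 1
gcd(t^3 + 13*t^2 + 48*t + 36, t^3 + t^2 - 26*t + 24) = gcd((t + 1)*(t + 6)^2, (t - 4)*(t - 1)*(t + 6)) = t + 6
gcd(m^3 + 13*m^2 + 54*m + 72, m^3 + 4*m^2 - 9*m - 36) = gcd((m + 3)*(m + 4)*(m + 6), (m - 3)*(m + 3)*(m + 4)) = m^2 + 7*m + 12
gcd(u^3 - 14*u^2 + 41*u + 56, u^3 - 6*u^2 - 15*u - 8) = u^2 - 7*u - 8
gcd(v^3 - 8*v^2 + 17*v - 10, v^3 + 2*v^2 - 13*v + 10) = v^2 - 3*v + 2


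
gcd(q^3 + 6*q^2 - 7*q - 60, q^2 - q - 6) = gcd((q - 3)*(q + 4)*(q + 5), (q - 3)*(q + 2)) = q - 3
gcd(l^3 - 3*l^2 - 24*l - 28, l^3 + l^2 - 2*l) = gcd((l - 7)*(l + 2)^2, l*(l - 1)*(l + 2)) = l + 2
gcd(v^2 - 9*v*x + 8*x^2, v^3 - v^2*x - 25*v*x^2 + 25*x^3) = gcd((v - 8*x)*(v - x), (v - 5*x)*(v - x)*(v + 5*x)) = -v + x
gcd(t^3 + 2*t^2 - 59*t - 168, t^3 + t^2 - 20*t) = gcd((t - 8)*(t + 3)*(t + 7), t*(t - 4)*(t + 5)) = 1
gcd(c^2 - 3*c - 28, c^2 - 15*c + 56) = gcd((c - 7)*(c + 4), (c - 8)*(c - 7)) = c - 7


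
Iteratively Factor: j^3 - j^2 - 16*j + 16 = (j + 4)*(j^2 - 5*j + 4) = (j - 1)*(j + 4)*(j - 4)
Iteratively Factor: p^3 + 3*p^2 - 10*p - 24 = (p + 4)*(p^2 - p - 6) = (p - 3)*(p + 4)*(p + 2)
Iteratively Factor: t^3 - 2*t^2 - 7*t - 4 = (t + 1)*(t^2 - 3*t - 4) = (t + 1)^2*(t - 4)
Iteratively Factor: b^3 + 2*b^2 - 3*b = (b)*(b^2 + 2*b - 3) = b*(b - 1)*(b + 3)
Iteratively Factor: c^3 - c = (c + 1)*(c^2 - c) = (c - 1)*(c + 1)*(c)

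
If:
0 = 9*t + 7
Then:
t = -7/9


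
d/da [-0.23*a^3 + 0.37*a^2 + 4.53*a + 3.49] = -0.69*a^2 + 0.74*a + 4.53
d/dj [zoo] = 0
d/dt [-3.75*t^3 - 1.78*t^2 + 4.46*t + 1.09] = -11.25*t^2 - 3.56*t + 4.46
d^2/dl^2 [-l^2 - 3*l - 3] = -2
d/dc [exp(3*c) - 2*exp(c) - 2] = (3*exp(2*c) - 2)*exp(c)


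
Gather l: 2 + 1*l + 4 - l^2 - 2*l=-l^2 - l + 6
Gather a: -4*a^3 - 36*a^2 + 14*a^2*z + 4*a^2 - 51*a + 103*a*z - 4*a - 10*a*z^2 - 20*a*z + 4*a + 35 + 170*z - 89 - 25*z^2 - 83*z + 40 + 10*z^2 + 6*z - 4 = -4*a^3 + a^2*(14*z - 32) + a*(-10*z^2 + 83*z - 51) - 15*z^2 + 93*z - 18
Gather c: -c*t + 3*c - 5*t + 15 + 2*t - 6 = c*(3 - t) - 3*t + 9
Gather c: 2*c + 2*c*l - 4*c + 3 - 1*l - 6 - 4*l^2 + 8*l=c*(2*l - 2) - 4*l^2 + 7*l - 3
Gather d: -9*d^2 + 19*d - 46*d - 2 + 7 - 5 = -9*d^2 - 27*d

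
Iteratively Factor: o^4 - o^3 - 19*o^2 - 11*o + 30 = (o + 3)*(o^3 - 4*o^2 - 7*o + 10) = (o - 1)*(o + 3)*(o^2 - 3*o - 10) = (o - 5)*(o - 1)*(o + 3)*(o + 2)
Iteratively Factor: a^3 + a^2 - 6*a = (a - 2)*(a^2 + 3*a) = (a - 2)*(a + 3)*(a)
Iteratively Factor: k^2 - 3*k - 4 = (k - 4)*(k + 1)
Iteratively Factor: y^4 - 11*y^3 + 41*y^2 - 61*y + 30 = (y - 5)*(y^3 - 6*y^2 + 11*y - 6) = (y - 5)*(y - 2)*(y^2 - 4*y + 3) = (y - 5)*(y - 2)*(y - 1)*(y - 3)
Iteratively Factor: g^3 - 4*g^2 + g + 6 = (g - 2)*(g^2 - 2*g - 3) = (g - 2)*(g + 1)*(g - 3)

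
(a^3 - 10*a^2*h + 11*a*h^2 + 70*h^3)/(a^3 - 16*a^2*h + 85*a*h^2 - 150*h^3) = (a^2 - 5*a*h - 14*h^2)/(a^2 - 11*a*h + 30*h^2)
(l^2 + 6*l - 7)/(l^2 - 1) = (l + 7)/(l + 1)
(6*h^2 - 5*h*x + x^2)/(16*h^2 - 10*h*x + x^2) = (-3*h + x)/(-8*h + x)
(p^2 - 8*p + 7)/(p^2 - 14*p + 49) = (p - 1)/(p - 7)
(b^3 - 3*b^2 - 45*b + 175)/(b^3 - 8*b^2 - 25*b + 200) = (b^2 + 2*b - 35)/(b^2 - 3*b - 40)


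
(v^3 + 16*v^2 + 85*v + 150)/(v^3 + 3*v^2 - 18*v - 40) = (v^2 + 11*v + 30)/(v^2 - 2*v - 8)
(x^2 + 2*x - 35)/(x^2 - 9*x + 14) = (x^2 + 2*x - 35)/(x^2 - 9*x + 14)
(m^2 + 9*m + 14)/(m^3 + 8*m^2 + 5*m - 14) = 1/(m - 1)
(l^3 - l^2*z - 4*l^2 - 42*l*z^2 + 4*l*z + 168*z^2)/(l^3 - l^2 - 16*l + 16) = (l^2 - l*z - 42*z^2)/(l^2 + 3*l - 4)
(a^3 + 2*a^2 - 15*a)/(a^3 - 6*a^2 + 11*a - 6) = a*(a + 5)/(a^2 - 3*a + 2)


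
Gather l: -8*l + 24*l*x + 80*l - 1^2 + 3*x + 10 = l*(24*x + 72) + 3*x + 9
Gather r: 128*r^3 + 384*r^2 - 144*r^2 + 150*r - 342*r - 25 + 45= 128*r^3 + 240*r^2 - 192*r + 20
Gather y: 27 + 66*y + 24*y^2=24*y^2 + 66*y + 27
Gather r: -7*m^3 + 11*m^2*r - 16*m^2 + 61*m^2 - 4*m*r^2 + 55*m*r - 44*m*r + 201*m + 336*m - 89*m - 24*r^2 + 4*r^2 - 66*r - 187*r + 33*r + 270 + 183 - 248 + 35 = -7*m^3 + 45*m^2 + 448*m + r^2*(-4*m - 20) + r*(11*m^2 + 11*m - 220) + 240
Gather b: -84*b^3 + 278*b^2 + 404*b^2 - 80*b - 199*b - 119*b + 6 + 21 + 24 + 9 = -84*b^3 + 682*b^2 - 398*b + 60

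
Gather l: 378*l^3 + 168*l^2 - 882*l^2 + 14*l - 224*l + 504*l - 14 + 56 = 378*l^3 - 714*l^2 + 294*l + 42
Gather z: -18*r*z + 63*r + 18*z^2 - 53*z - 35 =63*r + 18*z^2 + z*(-18*r - 53) - 35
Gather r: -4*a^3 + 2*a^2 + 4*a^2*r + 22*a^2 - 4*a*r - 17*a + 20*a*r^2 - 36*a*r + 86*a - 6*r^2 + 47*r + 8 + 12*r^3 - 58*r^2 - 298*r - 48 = -4*a^3 + 24*a^2 + 69*a + 12*r^3 + r^2*(20*a - 64) + r*(4*a^2 - 40*a - 251) - 40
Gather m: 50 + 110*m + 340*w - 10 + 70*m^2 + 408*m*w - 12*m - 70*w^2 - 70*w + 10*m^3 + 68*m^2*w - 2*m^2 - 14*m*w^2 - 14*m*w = 10*m^3 + m^2*(68*w + 68) + m*(-14*w^2 + 394*w + 98) - 70*w^2 + 270*w + 40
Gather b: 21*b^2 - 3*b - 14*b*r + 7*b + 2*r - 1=21*b^2 + b*(4 - 14*r) + 2*r - 1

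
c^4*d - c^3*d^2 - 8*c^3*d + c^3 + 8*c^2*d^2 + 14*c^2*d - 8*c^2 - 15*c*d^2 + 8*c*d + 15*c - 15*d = (c - 5)*(c - 3)*(c - d)*(c*d + 1)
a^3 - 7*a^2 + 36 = (a - 6)*(a - 3)*(a + 2)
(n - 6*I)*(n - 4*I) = n^2 - 10*I*n - 24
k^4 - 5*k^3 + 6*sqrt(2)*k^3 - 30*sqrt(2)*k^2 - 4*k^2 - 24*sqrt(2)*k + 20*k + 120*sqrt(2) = (k - 5)*(k - 2)*(k + 2)*(k + 6*sqrt(2))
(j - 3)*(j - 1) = j^2 - 4*j + 3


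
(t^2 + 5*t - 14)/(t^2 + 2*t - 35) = (t - 2)/(t - 5)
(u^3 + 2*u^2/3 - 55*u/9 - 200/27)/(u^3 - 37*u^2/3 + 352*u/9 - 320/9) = (9*u^2 + 30*u + 25)/(3*(3*u^2 - 29*u + 40))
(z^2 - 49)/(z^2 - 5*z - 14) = (z + 7)/(z + 2)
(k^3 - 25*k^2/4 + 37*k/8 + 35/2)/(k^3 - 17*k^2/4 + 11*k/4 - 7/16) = 2*(4*k^2 - 11*k - 20)/(8*k^2 - 6*k + 1)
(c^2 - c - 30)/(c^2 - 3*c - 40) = (c - 6)/(c - 8)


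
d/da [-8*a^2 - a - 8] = -16*a - 1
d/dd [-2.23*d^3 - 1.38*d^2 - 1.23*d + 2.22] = -6.69*d^2 - 2.76*d - 1.23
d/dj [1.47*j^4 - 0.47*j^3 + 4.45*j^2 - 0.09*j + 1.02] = 5.88*j^3 - 1.41*j^2 + 8.9*j - 0.09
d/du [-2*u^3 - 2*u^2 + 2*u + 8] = -6*u^2 - 4*u + 2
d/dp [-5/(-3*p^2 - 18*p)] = 10*(-p - 3)/(3*p^2*(p + 6)^2)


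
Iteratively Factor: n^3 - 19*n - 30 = (n - 5)*(n^2 + 5*n + 6) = (n - 5)*(n + 2)*(n + 3)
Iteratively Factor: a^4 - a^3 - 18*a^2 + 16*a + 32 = (a - 2)*(a^3 + a^2 - 16*a - 16) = (a - 2)*(a + 1)*(a^2 - 16) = (a - 2)*(a + 1)*(a + 4)*(a - 4)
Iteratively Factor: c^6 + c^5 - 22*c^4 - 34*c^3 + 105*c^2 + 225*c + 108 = (c - 3)*(c^5 + 4*c^4 - 10*c^3 - 64*c^2 - 87*c - 36) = (c - 3)*(c + 3)*(c^4 + c^3 - 13*c^2 - 25*c - 12) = (c - 3)*(c + 1)*(c + 3)*(c^3 - 13*c - 12) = (c - 3)*(c + 1)*(c + 3)^2*(c^2 - 3*c - 4) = (c - 3)*(c + 1)^2*(c + 3)^2*(c - 4)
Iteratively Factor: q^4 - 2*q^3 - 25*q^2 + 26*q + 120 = (q + 4)*(q^3 - 6*q^2 - q + 30) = (q - 5)*(q + 4)*(q^2 - q - 6) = (q - 5)*(q + 2)*(q + 4)*(q - 3)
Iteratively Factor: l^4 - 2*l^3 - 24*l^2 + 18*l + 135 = (l + 3)*(l^3 - 5*l^2 - 9*l + 45) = (l - 3)*(l + 3)*(l^2 - 2*l - 15) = (l - 3)*(l + 3)^2*(l - 5)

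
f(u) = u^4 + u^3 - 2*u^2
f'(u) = 4*u^3 + 3*u^2 - 4*u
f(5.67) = 1151.54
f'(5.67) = 802.90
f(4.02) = 293.80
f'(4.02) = 292.26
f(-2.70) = 18.88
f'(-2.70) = -46.06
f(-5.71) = 811.65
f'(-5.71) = -624.03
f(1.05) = 0.17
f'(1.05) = 3.74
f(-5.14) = 509.36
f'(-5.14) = -443.37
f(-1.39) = -2.82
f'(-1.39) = 0.61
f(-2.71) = 19.35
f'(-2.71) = -46.74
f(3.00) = 90.00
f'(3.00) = 123.00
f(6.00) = 1440.00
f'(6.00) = 948.00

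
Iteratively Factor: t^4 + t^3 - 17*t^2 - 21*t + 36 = (t - 1)*(t^3 + 2*t^2 - 15*t - 36) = (t - 1)*(t + 3)*(t^2 - t - 12) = (t - 4)*(t - 1)*(t + 3)*(t + 3)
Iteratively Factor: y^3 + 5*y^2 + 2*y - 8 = (y + 4)*(y^2 + y - 2) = (y - 1)*(y + 4)*(y + 2)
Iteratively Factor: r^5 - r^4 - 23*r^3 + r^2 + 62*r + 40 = (r - 5)*(r^4 + 4*r^3 - 3*r^2 - 14*r - 8) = (r - 5)*(r + 1)*(r^3 + 3*r^2 - 6*r - 8) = (r - 5)*(r + 1)*(r + 4)*(r^2 - r - 2) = (r - 5)*(r - 2)*(r + 1)*(r + 4)*(r + 1)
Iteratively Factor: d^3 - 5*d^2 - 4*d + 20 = (d - 5)*(d^2 - 4) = (d - 5)*(d - 2)*(d + 2)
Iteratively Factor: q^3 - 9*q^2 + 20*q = (q)*(q^2 - 9*q + 20) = q*(q - 4)*(q - 5)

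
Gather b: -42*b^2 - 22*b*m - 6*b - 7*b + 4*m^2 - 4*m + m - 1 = -42*b^2 + b*(-22*m - 13) + 4*m^2 - 3*m - 1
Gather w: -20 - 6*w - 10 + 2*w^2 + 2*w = 2*w^2 - 4*w - 30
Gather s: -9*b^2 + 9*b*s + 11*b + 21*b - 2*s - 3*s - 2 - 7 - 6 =-9*b^2 + 32*b + s*(9*b - 5) - 15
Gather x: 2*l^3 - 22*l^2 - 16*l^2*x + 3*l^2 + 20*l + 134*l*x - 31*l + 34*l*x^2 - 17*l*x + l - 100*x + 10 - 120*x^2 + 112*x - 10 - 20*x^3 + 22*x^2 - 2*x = 2*l^3 - 19*l^2 - 10*l - 20*x^3 + x^2*(34*l - 98) + x*(-16*l^2 + 117*l + 10)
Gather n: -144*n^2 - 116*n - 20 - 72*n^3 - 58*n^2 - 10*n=-72*n^3 - 202*n^2 - 126*n - 20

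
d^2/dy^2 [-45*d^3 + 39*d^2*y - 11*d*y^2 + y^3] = -22*d + 6*y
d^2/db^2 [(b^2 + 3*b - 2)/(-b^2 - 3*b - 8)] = 20*(3*b^2 + 9*b + 1)/(b^6 + 9*b^5 + 51*b^4 + 171*b^3 + 408*b^2 + 576*b + 512)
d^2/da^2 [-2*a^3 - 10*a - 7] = -12*a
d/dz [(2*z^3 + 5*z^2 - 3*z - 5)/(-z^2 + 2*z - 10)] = (-2*z^4 + 8*z^3 - 53*z^2 - 110*z + 40)/(z^4 - 4*z^3 + 24*z^2 - 40*z + 100)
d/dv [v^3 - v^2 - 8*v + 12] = 3*v^2 - 2*v - 8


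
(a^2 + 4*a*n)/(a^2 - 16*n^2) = a/(a - 4*n)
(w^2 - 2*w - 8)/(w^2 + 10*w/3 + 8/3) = 3*(w - 4)/(3*w + 4)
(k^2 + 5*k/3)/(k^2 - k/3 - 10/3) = k/(k - 2)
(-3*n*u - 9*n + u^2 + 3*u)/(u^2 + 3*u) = (-3*n + u)/u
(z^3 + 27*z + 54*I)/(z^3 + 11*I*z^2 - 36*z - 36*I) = (z^2 - 3*I*z + 18)/(z^2 + 8*I*z - 12)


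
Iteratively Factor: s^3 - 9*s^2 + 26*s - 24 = (s - 4)*(s^2 - 5*s + 6) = (s - 4)*(s - 2)*(s - 3)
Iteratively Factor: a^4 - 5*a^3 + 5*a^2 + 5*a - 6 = (a - 2)*(a^3 - 3*a^2 - a + 3) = (a - 2)*(a - 1)*(a^2 - 2*a - 3) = (a - 2)*(a - 1)*(a + 1)*(a - 3)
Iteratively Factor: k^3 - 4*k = (k)*(k^2 - 4) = k*(k + 2)*(k - 2)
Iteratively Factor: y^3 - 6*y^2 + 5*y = (y)*(y^2 - 6*y + 5) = y*(y - 5)*(y - 1)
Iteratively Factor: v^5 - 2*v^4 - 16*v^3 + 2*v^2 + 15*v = (v + 1)*(v^4 - 3*v^3 - 13*v^2 + 15*v) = (v + 1)*(v + 3)*(v^3 - 6*v^2 + 5*v) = v*(v + 1)*(v + 3)*(v^2 - 6*v + 5) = v*(v - 1)*(v + 1)*(v + 3)*(v - 5)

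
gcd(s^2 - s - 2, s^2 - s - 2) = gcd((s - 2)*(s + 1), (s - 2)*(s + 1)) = s^2 - s - 2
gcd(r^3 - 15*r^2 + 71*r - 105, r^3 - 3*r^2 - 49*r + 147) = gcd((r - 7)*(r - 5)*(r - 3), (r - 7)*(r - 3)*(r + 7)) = r^2 - 10*r + 21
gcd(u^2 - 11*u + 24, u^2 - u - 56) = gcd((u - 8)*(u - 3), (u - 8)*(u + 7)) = u - 8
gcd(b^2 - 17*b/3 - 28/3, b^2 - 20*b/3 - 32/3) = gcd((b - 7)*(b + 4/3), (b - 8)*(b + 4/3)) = b + 4/3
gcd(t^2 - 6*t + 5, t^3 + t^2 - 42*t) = 1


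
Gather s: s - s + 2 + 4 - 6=0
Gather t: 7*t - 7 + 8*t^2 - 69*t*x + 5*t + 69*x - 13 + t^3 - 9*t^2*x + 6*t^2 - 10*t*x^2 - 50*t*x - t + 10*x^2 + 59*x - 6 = t^3 + t^2*(14 - 9*x) + t*(-10*x^2 - 119*x + 11) + 10*x^2 + 128*x - 26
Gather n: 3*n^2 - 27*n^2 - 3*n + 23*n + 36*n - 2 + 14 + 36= -24*n^2 + 56*n + 48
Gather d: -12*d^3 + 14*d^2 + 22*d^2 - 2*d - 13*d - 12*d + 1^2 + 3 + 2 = -12*d^3 + 36*d^2 - 27*d + 6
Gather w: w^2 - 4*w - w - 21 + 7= w^2 - 5*w - 14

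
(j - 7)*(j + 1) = j^2 - 6*j - 7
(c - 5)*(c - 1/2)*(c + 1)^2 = c^4 - 7*c^3/2 - 15*c^2/2 - c/2 + 5/2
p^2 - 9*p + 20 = (p - 5)*(p - 4)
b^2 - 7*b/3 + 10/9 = (b - 5/3)*(b - 2/3)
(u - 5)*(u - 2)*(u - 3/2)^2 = u^4 - 10*u^3 + 133*u^2/4 - 183*u/4 + 45/2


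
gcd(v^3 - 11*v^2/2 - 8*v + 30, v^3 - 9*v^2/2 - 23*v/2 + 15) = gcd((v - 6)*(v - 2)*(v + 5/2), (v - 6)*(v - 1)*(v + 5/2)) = v^2 - 7*v/2 - 15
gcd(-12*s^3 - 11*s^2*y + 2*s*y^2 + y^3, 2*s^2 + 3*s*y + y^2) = s + y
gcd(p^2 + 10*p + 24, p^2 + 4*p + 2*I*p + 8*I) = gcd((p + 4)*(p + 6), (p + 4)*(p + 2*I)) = p + 4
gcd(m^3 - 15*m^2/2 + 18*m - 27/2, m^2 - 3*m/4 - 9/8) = m - 3/2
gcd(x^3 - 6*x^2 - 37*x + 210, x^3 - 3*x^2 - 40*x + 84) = x^2 - x - 42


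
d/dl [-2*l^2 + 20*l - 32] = 20 - 4*l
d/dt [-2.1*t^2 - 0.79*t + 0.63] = -4.2*t - 0.79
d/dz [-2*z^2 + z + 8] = 1 - 4*z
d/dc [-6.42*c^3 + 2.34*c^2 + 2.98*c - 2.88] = -19.26*c^2 + 4.68*c + 2.98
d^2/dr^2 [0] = 0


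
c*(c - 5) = c^2 - 5*c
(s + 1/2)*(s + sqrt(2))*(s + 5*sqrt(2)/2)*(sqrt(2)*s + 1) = sqrt(2)*s^4 + sqrt(2)*s^3/2 + 8*s^3 + 4*s^2 + 17*sqrt(2)*s^2/2 + 5*s + 17*sqrt(2)*s/4 + 5/2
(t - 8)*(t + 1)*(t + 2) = t^3 - 5*t^2 - 22*t - 16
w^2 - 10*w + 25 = (w - 5)^2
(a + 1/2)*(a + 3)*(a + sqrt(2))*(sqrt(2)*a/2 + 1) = sqrt(2)*a^4/2 + 2*a^3 + 7*sqrt(2)*a^3/4 + 7*sqrt(2)*a^2/4 + 7*a^2 + 3*a + 7*sqrt(2)*a/2 + 3*sqrt(2)/2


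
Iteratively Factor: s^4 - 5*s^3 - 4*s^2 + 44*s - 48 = (s - 2)*(s^3 - 3*s^2 - 10*s + 24) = (s - 4)*(s - 2)*(s^2 + s - 6) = (s - 4)*(s - 2)^2*(s + 3)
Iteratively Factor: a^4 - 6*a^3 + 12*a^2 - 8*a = (a - 2)*(a^3 - 4*a^2 + 4*a) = (a - 2)^2*(a^2 - 2*a) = a*(a - 2)^2*(a - 2)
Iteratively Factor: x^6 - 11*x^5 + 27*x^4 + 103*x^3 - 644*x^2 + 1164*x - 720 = (x - 2)*(x^5 - 9*x^4 + 9*x^3 + 121*x^2 - 402*x + 360) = (x - 2)^2*(x^4 - 7*x^3 - 5*x^2 + 111*x - 180) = (x - 3)*(x - 2)^2*(x^3 - 4*x^2 - 17*x + 60) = (x - 3)*(x - 2)^2*(x + 4)*(x^2 - 8*x + 15) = (x - 5)*(x - 3)*(x - 2)^2*(x + 4)*(x - 3)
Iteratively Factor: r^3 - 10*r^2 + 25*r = (r - 5)*(r^2 - 5*r) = r*(r - 5)*(r - 5)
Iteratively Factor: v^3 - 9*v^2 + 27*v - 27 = (v - 3)*(v^2 - 6*v + 9) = (v - 3)^2*(v - 3)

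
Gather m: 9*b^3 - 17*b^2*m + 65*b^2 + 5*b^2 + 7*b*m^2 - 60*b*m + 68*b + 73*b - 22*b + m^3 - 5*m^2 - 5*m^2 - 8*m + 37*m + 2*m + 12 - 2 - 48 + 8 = 9*b^3 + 70*b^2 + 119*b + m^3 + m^2*(7*b - 10) + m*(-17*b^2 - 60*b + 31) - 30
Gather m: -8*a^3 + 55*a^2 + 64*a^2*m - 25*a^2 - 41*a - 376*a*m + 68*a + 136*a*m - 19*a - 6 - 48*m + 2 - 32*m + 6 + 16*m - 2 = -8*a^3 + 30*a^2 + 8*a + m*(64*a^2 - 240*a - 64)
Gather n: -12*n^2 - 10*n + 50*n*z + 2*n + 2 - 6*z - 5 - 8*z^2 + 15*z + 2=-12*n^2 + n*(50*z - 8) - 8*z^2 + 9*z - 1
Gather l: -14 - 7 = -21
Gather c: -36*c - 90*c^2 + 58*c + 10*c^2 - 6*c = -80*c^2 + 16*c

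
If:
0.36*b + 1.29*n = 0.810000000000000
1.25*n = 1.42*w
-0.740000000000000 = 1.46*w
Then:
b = 4.31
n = -0.58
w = -0.51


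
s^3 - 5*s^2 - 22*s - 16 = (s - 8)*(s + 1)*(s + 2)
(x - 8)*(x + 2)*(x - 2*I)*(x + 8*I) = x^4 - 6*x^3 + 6*I*x^3 - 36*I*x^2 - 96*x - 96*I*x - 256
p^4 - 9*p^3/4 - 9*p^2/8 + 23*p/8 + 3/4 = (p - 2)*(p - 3/2)*(p + 1/4)*(p + 1)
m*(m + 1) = m^2 + m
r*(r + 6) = r^2 + 6*r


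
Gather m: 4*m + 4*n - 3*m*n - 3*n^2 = m*(4 - 3*n) - 3*n^2 + 4*n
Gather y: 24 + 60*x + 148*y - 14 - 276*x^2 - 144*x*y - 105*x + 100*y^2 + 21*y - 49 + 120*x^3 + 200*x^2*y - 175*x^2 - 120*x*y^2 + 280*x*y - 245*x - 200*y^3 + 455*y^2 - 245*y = 120*x^3 - 451*x^2 - 290*x - 200*y^3 + y^2*(555 - 120*x) + y*(200*x^2 + 136*x - 76) - 39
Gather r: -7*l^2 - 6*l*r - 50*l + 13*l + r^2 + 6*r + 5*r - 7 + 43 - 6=-7*l^2 - 37*l + r^2 + r*(11 - 6*l) + 30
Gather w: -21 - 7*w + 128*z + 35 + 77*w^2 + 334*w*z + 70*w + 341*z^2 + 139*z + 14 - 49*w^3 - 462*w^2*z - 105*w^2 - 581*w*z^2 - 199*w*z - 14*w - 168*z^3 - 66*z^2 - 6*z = -49*w^3 + w^2*(-462*z - 28) + w*(-581*z^2 + 135*z + 49) - 168*z^3 + 275*z^2 + 261*z + 28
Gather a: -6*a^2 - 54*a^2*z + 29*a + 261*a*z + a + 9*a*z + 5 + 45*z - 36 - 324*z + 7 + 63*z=a^2*(-54*z - 6) + a*(270*z + 30) - 216*z - 24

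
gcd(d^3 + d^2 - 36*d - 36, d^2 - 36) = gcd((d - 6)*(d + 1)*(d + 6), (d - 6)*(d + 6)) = d^2 - 36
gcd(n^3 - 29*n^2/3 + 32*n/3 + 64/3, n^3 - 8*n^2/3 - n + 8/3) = n^2 - 5*n/3 - 8/3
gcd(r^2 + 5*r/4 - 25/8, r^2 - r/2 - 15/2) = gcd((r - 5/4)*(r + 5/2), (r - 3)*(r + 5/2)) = r + 5/2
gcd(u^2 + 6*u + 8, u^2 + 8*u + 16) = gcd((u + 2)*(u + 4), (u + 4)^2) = u + 4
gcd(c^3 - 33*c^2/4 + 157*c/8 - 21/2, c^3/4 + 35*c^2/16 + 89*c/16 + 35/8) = 1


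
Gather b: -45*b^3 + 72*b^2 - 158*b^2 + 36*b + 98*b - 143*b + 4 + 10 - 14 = -45*b^3 - 86*b^2 - 9*b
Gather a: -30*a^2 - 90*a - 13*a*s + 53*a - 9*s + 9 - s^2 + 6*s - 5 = -30*a^2 + a*(-13*s - 37) - s^2 - 3*s + 4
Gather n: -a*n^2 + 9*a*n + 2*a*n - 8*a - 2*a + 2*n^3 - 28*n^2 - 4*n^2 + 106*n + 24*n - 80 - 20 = -10*a + 2*n^3 + n^2*(-a - 32) + n*(11*a + 130) - 100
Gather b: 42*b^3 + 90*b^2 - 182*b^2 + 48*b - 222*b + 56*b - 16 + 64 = 42*b^3 - 92*b^2 - 118*b + 48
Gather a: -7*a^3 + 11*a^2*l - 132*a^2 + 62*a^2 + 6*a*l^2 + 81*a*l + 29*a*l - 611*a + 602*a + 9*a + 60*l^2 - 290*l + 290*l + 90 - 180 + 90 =-7*a^3 + a^2*(11*l - 70) + a*(6*l^2 + 110*l) + 60*l^2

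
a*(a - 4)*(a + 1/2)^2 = a^4 - 3*a^3 - 15*a^2/4 - a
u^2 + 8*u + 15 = (u + 3)*(u + 5)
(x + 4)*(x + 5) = x^2 + 9*x + 20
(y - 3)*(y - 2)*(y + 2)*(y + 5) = y^4 + 2*y^3 - 19*y^2 - 8*y + 60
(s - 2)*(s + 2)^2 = s^3 + 2*s^2 - 4*s - 8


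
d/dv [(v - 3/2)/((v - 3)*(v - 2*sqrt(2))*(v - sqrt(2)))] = ((3 - 2*v)*(v - 3)*(v - 2*sqrt(2)) + (3 - 2*v)*(v - 3)*(v - sqrt(2)) + (3 - 2*v)*(v - 2*sqrt(2))*(v - sqrt(2)) + 2*(v - 3)*(v - 2*sqrt(2))*(v - sqrt(2)))/(2*(v - 3)^2*(v - 2*sqrt(2))^2*(v - sqrt(2))^2)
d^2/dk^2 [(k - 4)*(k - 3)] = 2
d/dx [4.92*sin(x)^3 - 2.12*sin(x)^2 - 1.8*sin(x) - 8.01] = (14.76*sin(x)^2 - 4.24*sin(x) - 1.8)*cos(x)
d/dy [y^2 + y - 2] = 2*y + 1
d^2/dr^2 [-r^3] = -6*r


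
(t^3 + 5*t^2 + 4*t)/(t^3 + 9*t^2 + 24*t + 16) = t/(t + 4)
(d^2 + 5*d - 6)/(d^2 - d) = (d + 6)/d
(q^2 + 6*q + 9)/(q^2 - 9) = (q + 3)/(q - 3)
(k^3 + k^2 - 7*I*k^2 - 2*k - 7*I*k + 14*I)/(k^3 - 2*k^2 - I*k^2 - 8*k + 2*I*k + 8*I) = (k^2 - k*(1 + 7*I) + 7*I)/(k^2 - k*(4 + I) + 4*I)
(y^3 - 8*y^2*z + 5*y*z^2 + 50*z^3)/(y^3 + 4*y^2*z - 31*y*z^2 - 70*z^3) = (y - 5*z)/(y + 7*z)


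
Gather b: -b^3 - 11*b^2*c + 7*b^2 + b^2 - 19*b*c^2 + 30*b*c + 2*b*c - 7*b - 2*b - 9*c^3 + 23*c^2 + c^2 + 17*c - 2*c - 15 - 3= -b^3 + b^2*(8 - 11*c) + b*(-19*c^2 + 32*c - 9) - 9*c^3 + 24*c^2 + 15*c - 18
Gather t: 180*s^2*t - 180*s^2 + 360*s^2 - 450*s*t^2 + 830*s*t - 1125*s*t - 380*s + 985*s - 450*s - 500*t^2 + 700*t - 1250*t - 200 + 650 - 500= 180*s^2 + 155*s + t^2*(-450*s - 500) + t*(180*s^2 - 295*s - 550) - 50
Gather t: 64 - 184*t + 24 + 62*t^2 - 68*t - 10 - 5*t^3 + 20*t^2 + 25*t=-5*t^3 + 82*t^2 - 227*t + 78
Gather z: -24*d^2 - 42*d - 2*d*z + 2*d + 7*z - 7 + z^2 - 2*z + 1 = -24*d^2 - 40*d + z^2 + z*(5 - 2*d) - 6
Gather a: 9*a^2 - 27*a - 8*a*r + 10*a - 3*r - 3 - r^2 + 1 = 9*a^2 + a*(-8*r - 17) - r^2 - 3*r - 2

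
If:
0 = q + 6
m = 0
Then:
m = 0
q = -6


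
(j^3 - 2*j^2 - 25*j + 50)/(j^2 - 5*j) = j + 3 - 10/j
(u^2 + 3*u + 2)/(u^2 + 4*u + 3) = (u + 2)/(u + 3)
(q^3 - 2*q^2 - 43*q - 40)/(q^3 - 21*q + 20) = (q^2 - 7*q - 8)/(q^2 - 5*q + 4)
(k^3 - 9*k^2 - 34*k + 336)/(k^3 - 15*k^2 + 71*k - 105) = (k^2 - 2*k - 48)/(k^2 - 8*k + 15)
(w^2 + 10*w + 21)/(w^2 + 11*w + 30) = (w^2 + 10*w + 21)/(w^2 + 11*w + 30)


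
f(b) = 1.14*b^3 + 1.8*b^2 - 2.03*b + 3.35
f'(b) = 3.42*b^2 + 3.6*b - 2.03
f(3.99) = 96.32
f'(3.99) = 66.78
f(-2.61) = 0.64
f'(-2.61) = 11.87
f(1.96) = 14.87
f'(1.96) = 18.16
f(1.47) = 7.88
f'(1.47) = 10.65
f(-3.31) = -11.55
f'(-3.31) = 23.52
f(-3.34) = -12.27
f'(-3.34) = 24.10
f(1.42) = 7.36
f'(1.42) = 9.98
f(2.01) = 15.80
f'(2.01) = 19.02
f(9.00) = 961.94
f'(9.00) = 307.39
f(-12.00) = -1683.01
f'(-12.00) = 447.25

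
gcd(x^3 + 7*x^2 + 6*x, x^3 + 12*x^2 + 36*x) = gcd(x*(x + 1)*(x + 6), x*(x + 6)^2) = x^2 + 6*x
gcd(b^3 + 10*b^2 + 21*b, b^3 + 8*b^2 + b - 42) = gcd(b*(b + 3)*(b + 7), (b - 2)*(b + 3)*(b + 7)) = b^2 + 10*b + 21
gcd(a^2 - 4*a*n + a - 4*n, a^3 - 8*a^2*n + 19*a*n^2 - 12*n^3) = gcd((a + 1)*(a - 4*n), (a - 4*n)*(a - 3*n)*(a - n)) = a - 4*n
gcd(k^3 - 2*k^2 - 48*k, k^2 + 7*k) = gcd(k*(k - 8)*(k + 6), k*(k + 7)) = k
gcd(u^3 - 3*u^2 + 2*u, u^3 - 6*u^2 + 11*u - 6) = u^2 - 3*u + 2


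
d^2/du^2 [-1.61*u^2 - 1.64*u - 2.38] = -3.22000000000000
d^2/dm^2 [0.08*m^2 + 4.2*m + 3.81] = 0.160000000000000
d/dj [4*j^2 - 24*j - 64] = 8*j - 24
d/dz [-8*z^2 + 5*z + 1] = 5 - 16*z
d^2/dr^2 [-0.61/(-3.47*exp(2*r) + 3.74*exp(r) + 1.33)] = ((2.2814 - 8.4668*exp(r))*(-3.47*exp(2*r) + 3.74*exp(r) + 1.33) - 0.61*(6.94*exp(r) - 3.74)*(13.88*exp(r) - 7.48)*exp(r))*exp(r)/(-3.47*exp(2*r) + 3.74*exp(r) + 1.33)^3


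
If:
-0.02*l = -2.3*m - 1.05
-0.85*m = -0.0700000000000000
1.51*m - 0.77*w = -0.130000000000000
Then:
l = 61.97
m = 0.08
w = 0.33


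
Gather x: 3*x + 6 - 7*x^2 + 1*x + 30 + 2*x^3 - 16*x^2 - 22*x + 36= 2*x^3 - 23*x^2 - 18*x + 72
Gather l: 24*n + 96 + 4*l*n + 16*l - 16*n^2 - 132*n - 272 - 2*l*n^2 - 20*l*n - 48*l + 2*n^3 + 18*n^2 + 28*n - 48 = l*(-2*n^2 - 16*n - 32) + 2*n^3 + 2*n^2 - 80*n - 224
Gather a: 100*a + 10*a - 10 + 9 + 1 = 110*a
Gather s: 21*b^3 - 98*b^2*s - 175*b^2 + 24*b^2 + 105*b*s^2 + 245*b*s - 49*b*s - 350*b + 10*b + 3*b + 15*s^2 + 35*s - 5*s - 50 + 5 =21*b^3 - 151*b^2 - 337*b + s^2*(105*b + 15) + s*(-98*b^2 + 196*b + 30) - 45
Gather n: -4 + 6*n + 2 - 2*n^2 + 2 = -2*n^2 + 6*n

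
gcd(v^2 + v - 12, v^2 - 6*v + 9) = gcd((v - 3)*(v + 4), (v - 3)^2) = v - 3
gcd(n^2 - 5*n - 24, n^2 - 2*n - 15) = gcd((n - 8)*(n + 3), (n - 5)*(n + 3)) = n + 3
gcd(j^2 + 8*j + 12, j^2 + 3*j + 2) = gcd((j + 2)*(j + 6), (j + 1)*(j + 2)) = j + 2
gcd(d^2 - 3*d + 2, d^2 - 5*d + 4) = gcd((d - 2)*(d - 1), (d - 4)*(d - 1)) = d - 1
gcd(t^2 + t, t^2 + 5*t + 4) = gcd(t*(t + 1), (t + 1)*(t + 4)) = t + 1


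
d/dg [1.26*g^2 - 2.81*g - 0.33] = 2.52*g - 2.81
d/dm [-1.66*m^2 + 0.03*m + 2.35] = 0.03 - 3.32*m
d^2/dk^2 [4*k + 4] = 0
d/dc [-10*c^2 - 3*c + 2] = -20*c - 3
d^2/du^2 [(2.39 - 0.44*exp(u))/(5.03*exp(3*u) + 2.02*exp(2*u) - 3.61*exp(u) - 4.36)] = (-44.529584*exp(6*u) + 530.810367*exp(5*u) + 233.36819*exp(4*u) - 176.440794*exp(3*u) + 396.195426*exp(2*u) + 122.268975*exp(u) - 45.981868)*exp(u)/(127.263527*exp(9*u) + 153.323454*exp(8*u) - 212.435511*exp(7*u) - 542.77196*exp(6*u) - 113.337639*exp(5*u) + 500.624022*exp(4*u) + 430.572935*exp(3*u) - 55.261692*exp(2*u) - 205.873968*exp(u) - 82.881856)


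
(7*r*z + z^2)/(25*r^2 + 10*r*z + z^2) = z*(7*r + z)/(25*r^2 + 10*r*z + z^2)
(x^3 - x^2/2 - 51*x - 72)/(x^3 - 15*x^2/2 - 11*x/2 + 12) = (x + 6)/(x - 1)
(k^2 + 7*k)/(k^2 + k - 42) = k/(k - 6)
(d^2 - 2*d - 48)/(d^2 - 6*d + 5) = (d^2 - 2*d - 48)/(d^2 - 6*d + 5)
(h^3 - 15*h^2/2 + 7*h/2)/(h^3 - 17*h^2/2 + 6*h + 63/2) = h*(2*h - 1)/(2*h^2 - 3*h - 9)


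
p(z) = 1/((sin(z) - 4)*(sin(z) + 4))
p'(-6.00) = 0.00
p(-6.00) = -0.06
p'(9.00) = 0.00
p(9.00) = -0.06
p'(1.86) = 0.00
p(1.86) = -0.07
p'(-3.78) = 0.00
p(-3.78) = -0.06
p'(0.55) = -0.00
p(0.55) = -0.06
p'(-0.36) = 0.00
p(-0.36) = -0.06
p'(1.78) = 0.00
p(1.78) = -0.07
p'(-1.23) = 0.00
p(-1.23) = -0.07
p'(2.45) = 0.00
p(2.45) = -0.06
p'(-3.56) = 0.00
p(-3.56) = -0.06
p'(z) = -cos(z)/((sin(z) - 4)*(sin(z) + 4)^2) - cos(z)/((sin(z) - 4)^2*(sin(z) + 4))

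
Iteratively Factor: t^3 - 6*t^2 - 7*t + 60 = (t - 5)*(t^2 - t - 12) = (t - 5)*(t - 4)*(t + 3)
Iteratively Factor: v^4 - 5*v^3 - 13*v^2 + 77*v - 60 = (v - 3)*(v^3 - 2*v^2 - 19*v + 20) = (v - 3)*(v + 4)*(v^2 - 6*v + 5) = (v - 3)*(v - 1)*(v + 4)*(v - 5)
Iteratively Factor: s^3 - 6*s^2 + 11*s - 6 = (s - 3)*(s^2 - 3*s + 2) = (s - 3)*(s - 1)*(s - 2)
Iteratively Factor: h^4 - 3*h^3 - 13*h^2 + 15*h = (h - 5)*(h^3 + 2*h^2 - 3*h) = (h - 5)*(h - 1)*(h^2 + 3*h) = (h - 5)*(h - 1)*(h + 3)*(h)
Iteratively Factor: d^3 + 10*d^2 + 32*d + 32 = (d + 4)*(d^2 + 6*d + 8) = (d + 2)*(d + 4)*(d + 4)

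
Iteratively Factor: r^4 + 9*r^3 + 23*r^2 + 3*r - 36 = (r + 4)*(r^3 + 5*r^2 + 3*r - 9) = (r + 3)*(r + 4)*(r^2 + 2*r - 3) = (r + 3)^2*(r + 4)*(r - 1)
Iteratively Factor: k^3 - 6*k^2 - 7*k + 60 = (k - 5)*(k^2 - k - 12) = (k - 5)*(k - 4)*(k + 3)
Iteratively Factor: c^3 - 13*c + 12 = (c + 4)*(c^2 - 4*c + 3) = (c - 1)*(c + 4)*(c - 3)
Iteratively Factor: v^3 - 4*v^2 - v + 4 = (v - 1)*(v^2 - 3*v - 4) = (v - 1)*(v + 1)*(v - 4)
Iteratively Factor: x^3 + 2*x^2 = (x + 2)*(x^2) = x*(x + 2)*(x)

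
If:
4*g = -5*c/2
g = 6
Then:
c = -48/5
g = 6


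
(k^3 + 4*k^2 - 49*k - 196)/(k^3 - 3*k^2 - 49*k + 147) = (k + 4)/(k - 3)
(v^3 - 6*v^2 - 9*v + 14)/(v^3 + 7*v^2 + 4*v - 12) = (v - 7)/(v + 6)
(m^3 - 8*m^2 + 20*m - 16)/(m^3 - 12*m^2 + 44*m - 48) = (m - 2)/(m - 6)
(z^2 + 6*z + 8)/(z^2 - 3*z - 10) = (z + 4)/(z - 5)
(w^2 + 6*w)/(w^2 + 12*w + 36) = w/(w + 6)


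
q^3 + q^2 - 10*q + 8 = (q - 2)*(q - 1)*(q + 4)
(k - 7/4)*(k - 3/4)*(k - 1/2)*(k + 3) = k^4 - 103*k^2/16 + 225*k/32 - 63/32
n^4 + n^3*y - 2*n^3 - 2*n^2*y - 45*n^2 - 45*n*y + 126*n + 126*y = (n - 6)*(n - 3)*(n + 7)*(n + y)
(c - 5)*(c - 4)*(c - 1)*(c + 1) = c^4 - 9*c^3 + 19*c^2 + 9*c - 20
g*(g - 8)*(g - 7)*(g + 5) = g^4 - 10*g^3 - 19*g^2 + 280*g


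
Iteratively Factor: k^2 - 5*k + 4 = (k - 4)*(k - 1)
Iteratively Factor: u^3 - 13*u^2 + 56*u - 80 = (u - 4)*(u^2 - 9*u + 20) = (u - 4)^2*(u - 5)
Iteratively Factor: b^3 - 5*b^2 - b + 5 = (b + 1)*(b^2 - 6*b + 5) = (b - 5)*(b + 1)*(b - 1)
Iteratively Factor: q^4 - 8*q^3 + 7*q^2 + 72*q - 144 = (q - 3)*(q^3 - 5*q^2 - 8*q + 48) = (q - 4)*(q - 3)*(q^2 - q - 12) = (q - 4)*(q - 3)*(q + 3)*(q - 4)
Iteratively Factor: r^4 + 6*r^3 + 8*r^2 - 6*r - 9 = (r + 3)*(r^3 + 3*r^2 - r - 3) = (r + 3)^2*(r^2 - 1) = (r + 1)*(r + 3)^2*(r - 1)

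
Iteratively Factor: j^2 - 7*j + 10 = (j - 5)*(j - 2)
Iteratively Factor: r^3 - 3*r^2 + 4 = (r - 2)*(r^2 - r - 2) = (r - 2)^2*(r + 1)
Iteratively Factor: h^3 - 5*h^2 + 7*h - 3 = (h - 1)*(h^2 - 4*h + 3) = (h - 1)^2*(h - 3)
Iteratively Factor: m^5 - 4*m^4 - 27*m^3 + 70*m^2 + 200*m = (m + 4)*(m^4 - 8*m^3 + 5*m^2 + 50*m) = (m - 5)*(m + 4)*(m^3 - 3*m^2 - 10*m) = (m - 5)*(m + 2)*(m + 4)*(m^2 - 5*m) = (m - 5)^2*(m + 2)*(m + 4)*(m)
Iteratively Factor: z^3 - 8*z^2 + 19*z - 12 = (z - 4)*(z^2 - 4*z + 3) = (z - 4)*(z - 1)*(z - 3)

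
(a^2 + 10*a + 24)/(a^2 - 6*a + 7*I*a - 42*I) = (a^2 + 10*a + 24)/(a^2 + a*(-6 + 7*I) - 42*I)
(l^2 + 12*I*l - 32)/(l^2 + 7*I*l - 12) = (l + 8*I)/(l + 3*I)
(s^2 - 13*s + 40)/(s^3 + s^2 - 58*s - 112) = (s - 5)/(s^2 + 9*s + 14)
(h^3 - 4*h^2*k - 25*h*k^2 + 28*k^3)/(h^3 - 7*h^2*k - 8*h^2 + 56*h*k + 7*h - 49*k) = (h^2 + 3*h*k - 4*k^2)/(h^2 - 8*h + 7)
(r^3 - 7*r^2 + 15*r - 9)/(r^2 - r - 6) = (r^2 - 4*r + 3)/(r + 2)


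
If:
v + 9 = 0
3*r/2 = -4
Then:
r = -8/3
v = -9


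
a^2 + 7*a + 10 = (a + 2)*(a + 5)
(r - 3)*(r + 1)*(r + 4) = r^3 + 2*r^2 - 11*r - 12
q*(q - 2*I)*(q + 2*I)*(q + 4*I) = q^4 + 4*I*q^3 + 4*q^2 + 16*I*q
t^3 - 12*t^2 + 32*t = t*(t - 8)*(t - 4)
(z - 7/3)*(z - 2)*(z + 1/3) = z^3 - 4*z^2 + 29*z/9 + 14/9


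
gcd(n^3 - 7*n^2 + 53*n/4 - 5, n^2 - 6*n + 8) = n - 4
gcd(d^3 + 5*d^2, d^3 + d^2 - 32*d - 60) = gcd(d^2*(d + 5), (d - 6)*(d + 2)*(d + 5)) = d + 5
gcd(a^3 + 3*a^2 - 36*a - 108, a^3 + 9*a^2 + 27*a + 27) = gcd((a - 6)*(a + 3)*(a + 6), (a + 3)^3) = a + 3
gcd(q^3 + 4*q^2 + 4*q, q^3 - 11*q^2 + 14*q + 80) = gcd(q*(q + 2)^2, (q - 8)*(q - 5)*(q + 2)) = q + 2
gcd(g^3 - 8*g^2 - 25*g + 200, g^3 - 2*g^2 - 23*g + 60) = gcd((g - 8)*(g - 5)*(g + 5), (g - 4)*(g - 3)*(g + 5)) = g + 5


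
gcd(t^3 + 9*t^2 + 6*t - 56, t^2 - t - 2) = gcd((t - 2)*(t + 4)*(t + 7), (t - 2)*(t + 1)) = t - 2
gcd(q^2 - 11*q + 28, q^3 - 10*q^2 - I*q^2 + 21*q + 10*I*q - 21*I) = q - 7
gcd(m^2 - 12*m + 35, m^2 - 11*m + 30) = m - 5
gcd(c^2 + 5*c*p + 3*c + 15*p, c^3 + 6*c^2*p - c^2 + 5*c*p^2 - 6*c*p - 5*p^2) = c + 5*p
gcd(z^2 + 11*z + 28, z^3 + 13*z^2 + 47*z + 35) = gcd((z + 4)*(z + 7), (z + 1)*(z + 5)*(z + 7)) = z + 7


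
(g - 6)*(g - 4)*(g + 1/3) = g^3 - 29*g^2/3 + 62*g/3 + 8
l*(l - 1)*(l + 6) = l^3 + 5*l^2 - 6*l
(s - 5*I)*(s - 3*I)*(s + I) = s^3 - 7*I*s^2 - 7*s - 15*I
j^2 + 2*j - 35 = (j - 5)*(j + 7)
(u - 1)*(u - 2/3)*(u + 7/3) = u^3 + 2*u^2/3 - 29*u/9 + 14/9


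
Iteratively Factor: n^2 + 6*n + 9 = (n + 3)*(n + 3)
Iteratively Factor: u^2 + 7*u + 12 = (u + 4)*(u + 3)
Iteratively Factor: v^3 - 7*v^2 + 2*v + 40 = (v - 4)*(v^2 - 3*v - 10) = (v - 4)*(v + 2)*(v - 5)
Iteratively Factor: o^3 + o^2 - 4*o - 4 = (o - 2)*(o^2 + 3*o + 2) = (o - 2)*(o + 1)*(o + 2)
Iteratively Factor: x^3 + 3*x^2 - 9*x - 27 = (x + 3)*(x^2 - 9) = (x + 3)^2*(x - 3)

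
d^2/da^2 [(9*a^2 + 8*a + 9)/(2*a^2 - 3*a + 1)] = 4*(43*a^3 + 27*a^2 - 105*a + 48)/(8*a^6 - 36*a^5 + 66*a^4 - 63*a^3 + 33*a^2 - 9*a + 1)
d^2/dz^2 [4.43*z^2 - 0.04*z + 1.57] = 8.86000000000000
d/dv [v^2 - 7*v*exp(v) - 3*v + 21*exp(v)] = -7*v*exp(v) + 2*v + 14*exp(v) - 3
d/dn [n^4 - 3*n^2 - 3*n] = 4*n^3 - 6*n - 3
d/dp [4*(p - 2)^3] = 12*(p - 2)^2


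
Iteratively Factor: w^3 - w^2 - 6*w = (w - 3)*(w^2 + 2*w) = w*(w - 3)*(w + 2)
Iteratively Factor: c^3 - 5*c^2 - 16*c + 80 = (c + 4)*(c^2 - 9*c + 20) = (c - 4)*(c + 4)*(c - 5)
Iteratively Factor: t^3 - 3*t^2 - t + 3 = (t - 3)*(t^2 - 1) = (t - 3)*(t - 1)*(t + 1)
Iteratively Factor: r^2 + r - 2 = (r - 1)*(r + 2)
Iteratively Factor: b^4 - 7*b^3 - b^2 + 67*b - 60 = (b - 4)*(b^3 - 3*b^2 - 13*b + 15) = (b - 4)*(b - 1)*(b^2 - 2*b - 15) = (b - 5)*(b - 4)*(b - 1)*(b + 3)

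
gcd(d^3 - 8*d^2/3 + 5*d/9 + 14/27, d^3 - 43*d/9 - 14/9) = d^2 - 2*d - 7/9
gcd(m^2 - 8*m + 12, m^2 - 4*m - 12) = m - 6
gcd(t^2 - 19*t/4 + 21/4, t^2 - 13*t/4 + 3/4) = t - 3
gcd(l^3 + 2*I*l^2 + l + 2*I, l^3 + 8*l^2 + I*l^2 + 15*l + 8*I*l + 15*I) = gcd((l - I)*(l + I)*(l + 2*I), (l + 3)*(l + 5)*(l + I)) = l + I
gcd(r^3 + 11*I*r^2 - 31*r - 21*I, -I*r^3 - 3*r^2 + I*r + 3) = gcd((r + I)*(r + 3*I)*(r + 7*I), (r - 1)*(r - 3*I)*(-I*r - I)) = 1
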